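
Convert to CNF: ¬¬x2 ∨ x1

¬¬x2 ∨ x1
≡ x2 ∨ x1

x2 ∨ x1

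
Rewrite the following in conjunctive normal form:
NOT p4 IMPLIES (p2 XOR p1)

(p4 OR p2 OR p1) AND (p4 OR NOT p2 OR NOT p1)

NOT p4 IMPLIES (p2 XOR p1)
≡ NOT NOT p4 OR (p2 XOR p1)   (eliminate IMPLIES)
≡ NOT NOT p4 OR ((p2 OR p1) AND NOT (p2 AND p1))   (expand XOR)
≡ p4 OR ((p2 OR p1) AND NOT (p2 AND p1))   (double negation)
≡ p4 OR ((p2 OR p1) AND (NOT p2 OR NOT p1))   (De Morgan)
≡ (p4 OR p2 OR p1) AND (p4 OR NOT p2 OR NOT p1)   (distribute OR over AND)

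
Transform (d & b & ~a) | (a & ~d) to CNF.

(d | a) & (b | a) & (b | ~d) & (~a | ~d)

(d & b & ~a) | (a & ~d)
≡ (d | a) & (d | ~d) & (b | a) & (b | ~d) & (~a | a) & (~a | ~d)
≡ (d | a) & (b | a) & (b | ~d) & (~a | ~d)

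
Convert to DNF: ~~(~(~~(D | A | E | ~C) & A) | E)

~A | E

~~(~(~~(D | A | E | ~C) & A) | E)
≡ ~(~~(D | A | E | ~C) & A) | E   [double negation]
≡ ~~~(D | A | E | ~C) | ~A | E   [De Morgan]
≡ ~(D | A | E | ~C) | ~A | E   [double negation]
≡ (~D & ~A & ~E & ~~C) | ~A | E   [De Morgan]
≡ (~D & ~A & ~E & C) | ~A | E   [double negation]
≡ ~A | E   [simplify]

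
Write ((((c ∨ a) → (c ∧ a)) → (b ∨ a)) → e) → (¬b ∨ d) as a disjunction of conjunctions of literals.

((((c ∨ a) → (c ∧ a)) → (b ∨ a)) → e) → (¬b ∨ d)
≡ ¬((((c ∨ a) → (c ∧ a)) → (b ∨ a)) → e) ∨ ¬b ∨ d
≡ ¬(¬(((c ∨ a) → (c ∧ a)) → (b ∨ a)) ∨ e) ∨ ¬b ∨ d
≡ ¬(¬(¬((c ∨ a) → (c ∧ a)) ∨ b ∨ a) ∨ e) ∨ ¬b ∨ d
≡ ¬(¬(¬(¬(c ∨ a) ∨ (c ∧ a)) ∨ b ∨ a) ∨ e) ∨ ¬b ∨ d
≡ (¬¬(¬(¬(c ∨ a) ∨ (c ∧ a)) ∨ b ∨ a) ∧ ¬e) ∨ ¬b ∨ d
≡ ((¬(¬(c ∨ a) ∨ (c ∧ a)) ∨ b ∨ a) ∧ ¬e) ∨ ¬b ∨ d
≡ (((¬¬(c ∨ a) ∧ ¬(c ∧ a)) ∨ b ∨ a) ∧ ¬e) ∨ ¬b ∨ d
≡ ((((c ∨ a) ∧ ¬(c ∧ a)) ∨ b ∨ a) ∧ ¬e) ∨ ¬b ∨ d
≡ ((((c ∨ a) ∧ (¬c ∨ ¬a)) ∨ b ∨ a) ∧ ¬e) ∨ ¬b ∨ d
≡ (c ∧ ¬c ∧ ¬e) ∨ (c ∧ ¬a ∧ ¬e) ∨ (a ∧ ¬c ∧ ¬e) ∨ (a ∧ ¬a ∧ ¬e) ∨ (b ∧ ¬e) ∨ (a ∧ ¬e) ∨ ¬b ∨ d
≡ (c ∧ ¬a ∧ ¬e) ∨ (b ∧ ¬e) ∨ (a ∧ ¬e) ∨ ¬b ∨ d

(c ∧ ¬a ∧ ¬e) ∨ (b ∧ ¬e) ∨ (a ∧ ¬e) ∨ ¬b ∨ d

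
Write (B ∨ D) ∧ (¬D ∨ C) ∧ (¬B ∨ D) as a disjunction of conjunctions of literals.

D ∧ C

(B ∨ D) ∧ (¬D ∨ C) ∧ (¬B ∨ D)
= (B ∧ ¬D ∧ ¬B) ∨ (B ∧ ¬D ∧ D) ∨ (B ∧ C ∧ ¬B) ∨ (B ∧ C ∧ D) ∨ (D ∧ ¬D ∧ ¬B) ∨ (D ∧ ¬D ∧ D) ∨ (D ∧ C ∧ ¬B) ∨ (D ∧ C ∧ D)   [distribute ∧ over ∨]
= D ∧ C   [simplify]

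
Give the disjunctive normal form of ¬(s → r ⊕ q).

s ∧ ¬r ∧ ¬q ∨ s ∧ q ∧ r

¬(s → r ⊕ q)
≡ ¬(¬s ∨ (r ⊕ q))   (eliminate →)
≡ ¬(¬s ∨ r ∧ ¬q ∨ ¬r ∧ q)   (expand ⊕)
≡ ¬¬s ∧ ¬(r ∧ ¬q) ∧ ¬(¬r ∧ q)   (De Morgan)
≡ s ∧ ¬(r ∧ ¬q) ∧ ¬(¬r ∧ q)   (double negation)
≡ s ∧ (¬r ∨ ¬¬q) ∧ ¬(¬r ∧ q)   (De Morgan)
≡ s ∧ (¬r ∨ q) ∧ ¬(¬r ∧ q)   (double negation)
≡ s ∧ (¬r ∨ q) ∧ (¬¬r ∨ ¬q)   (De Morgan)
≡ s ∧ (¬r ∨ q) ∧ (r ∨ ¬q)   (double negation)
≡ s ∧ ¬r ∧ r ∨ s ∧ ¬r ∧ ¬q ∨ s ∧ q ∧ r ∨ s ∧ q ∧ ¬q   (distribute ∧ over ∨)
≡ s ∧ ¬r ∧ ¬q ∨ s ∧ q ∧ r   (simplify)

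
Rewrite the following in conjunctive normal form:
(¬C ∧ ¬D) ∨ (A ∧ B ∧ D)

(¬C ∧ ¬D) ∨ (A ∧ B ∧ D)
⇔ (¬C ∨ A) ∧ (¬C ∨ B) ∧ (¬C ∨ D) ∧ (¬D ∨ A) ∧ (¬D ∨ B) ∧ (¬D ∨ D)   (distribute ∨ over ∧)
⇔ (¬C ∨ A) ∧ (¬C ∨ B) ∧ (¬C ∨ D) ∧ (¬D ∨ A) ∧ (¬D ∨ B)   (simplify)

(¬C ∨ A) ∧ (¬C ∨ B) ∧ (¬C ∨ D) ∧ (¬D ∨ A) ∧ (¬D ∨ B)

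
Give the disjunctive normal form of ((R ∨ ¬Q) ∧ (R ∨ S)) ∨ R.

R ∨ (¬Q ∧ S)

((R ∨ ¬Q) ∧ (R ∨ S)) ∨ R
⇔ (R ∧ R) ∨ (R ∧ S) ∨ (¬Q ∧ R) ∨ (¬Q ∧ S) ∨ R   [distribute ∧ over ∨]
⇔ R ∨ (¬Q ∧ S)   [simplify]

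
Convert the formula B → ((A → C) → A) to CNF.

B → ((A → C) → A)
≡ ¬B ∨ ((A → C) → A)   [eliminate →]
≡ ¬B ∨ ¬(A → C) ∨ A   [eliminate →]
≡ ¬B ∨ ¬(¬A ∨ C) ∨ A   [eliminate →]
≡ ¬B ∨ (¬¬A ∧ ¬C) ∨ A   [De Morgan]
≡ ¬B ∨ (A ∧ ¬C) ∨ A   [double negation]
≡ (¬B ∨ A ∨ A) ∧ (¬B ∨ ¬C ∨ A)   [distribute ∨ over ∧]
≡ ¬B ∨ A   [simplify]

¬B ∨ A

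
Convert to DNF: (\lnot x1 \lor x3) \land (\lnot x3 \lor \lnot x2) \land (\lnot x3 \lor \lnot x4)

(\lnot x1 \lor x3) \land (\lnot x3 \lor \lnot x2) \land (\lnot x3 \lor \lnot x4)
≡ \lnot x1 \land \lnot x3 \land \lnot x3 \lor \lnot x1 \land \lnot x3 \land \lnot x4 \lor \lnot x1 \land \lnot x2 \land \lnot x3 \lor \lnot x1 \land \lnot x2 \land \lnot x4 \lor x3 \land \lnot x3 \land \lnot x3 \lor x3 \land \lnot x3 \land \lnot x4 \lor x3 \land \lnot x2 \land \lnot x3 \lor x3 \land \lnot x2 \land \lnot x4
≡ \lnot x1 \land \lnot x3 \lor \lnot x1 \land \lnot x2 \land \lnot x4 \lor x3 \land \lnot x2 \land \lnot x4

\lnot x1 \land \lnot x3 \lor \lnot x1 \land \lnot x2 \land \lnot x4 \lor x3 \land \lnot x2 \land \lnot x4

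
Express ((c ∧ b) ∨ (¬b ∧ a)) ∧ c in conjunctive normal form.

(b ∨ a) ∧ c

((c ∧ b) ∨ (¬b ∧ a)) ∧ c
= (c ∨ ¬b) ∧ (c ∨ a) ∧ (b ∨ ¬b) ∧ (b ∨ a) ∧ c   (distribute ∨ over ∧)
= (b ∨ a) ∧ c   (simplify)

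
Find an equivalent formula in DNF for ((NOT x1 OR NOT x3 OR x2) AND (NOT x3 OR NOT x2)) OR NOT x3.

((NOT x1 OR NOT x3 OR x2) AND (NOT x3 OR NOT x2)) OR NOT x3
= (NOT x1 AND NOT x3) OR (NOT x1 AND NOT x2) OR (NOT x3 AND NOT x3) OR (NOT x3 AND NOT x2) OR (x2 AND NOT x3) OR (x2 AND NOT x2) OR NOT x3
= (NOT x1 AND NOT x2) OR NOT x3

(NOT x1 AND NOT x2) OR NOT x3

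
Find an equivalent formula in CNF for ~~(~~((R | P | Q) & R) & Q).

~~(~~((R | P | Q) & R) & Q)
⇔ ~~((R | P | Q) & R) & Q   — double negation
⇔ (R | P | Q) & R & Q   — double negation
⇔ R & Q   — simplify

R & Q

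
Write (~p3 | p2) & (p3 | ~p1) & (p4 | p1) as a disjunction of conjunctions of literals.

(~p3 | p2) & (p3 | ~p1) & (p4 | p1)
= (~p3 & p3 & p4) | (~p3 & p3 & p1) | (~p3 & ~p1 & p4) | (~p3 & ~p1 & p1) | (p2 & p3 & p4) | (p2 & p3 & p1) | (p2 & ~p1 & p4) | (p2 & ~p1 & p1)   [distribute & over |]
= (~p3 & ~p1 & p4) | (p2 & p3 & p4) | (p2 & p3 & p1) | (p2 & ~p1 & p4)   [simplify]

(~p3 & ~p1 & p4) | (p2 & p3 & p4) | (p2 & p3 & p1) | (p2 & ~p1 & p4)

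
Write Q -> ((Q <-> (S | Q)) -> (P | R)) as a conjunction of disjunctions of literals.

Q -> ((Q <-> (S | Q)) -> (P | R))
= ~Q | ((Q <-> (S | Q)) -> (P | R))   (eliminate ->)
= ~Q | ~(Q <-> (S | Q)) | P | R   (eliminate ->)
= ~Q | ~((Q -> (S | Q)) & ((S | Q) -> Q)) | P | R   (eliminate <->)
= ~Q | ~((~Q | S | Q) & ((S | Q) -> Q)) | P | R   (eliminate ->)
= ~Q | ~((~Q | S | Q) & (~(S | Q) | Q)) | P | R   (eliminate ->)
= ~Q | ~(~Q | S | Q) | ~(~(S | Q) | Q) | P | R   (De Morgan)
= ~Q | (~~Q & ~S & ~Q) | ~(~(S | Q) | Q) | P | R   (De Morgan)
= ~Q | (Q & ~S & ~Q) | ~(~(S | Q) | Q) | P | R   (double negation)
= ~Q | (Q & ~S & ~Q) | (~~(S | Q) & ~Q) | P | R   (De Morgan)
= ~Q | (Q & ~S & ~Q) | ((S | Q) & ~Q) | P | R   (double negation)
= (~Q | Q | S | Q | P | R) & (~Q | Q | ~Q | P | R) & (~Q | ~S | S | Q | P | R) & (~Q | ~S | ~Q | P | R) & (~Q | ~Q | S | Q | P | R) & (~Q | ~Q | ~Q | P | R)   (distribute | over &)
= ~Q | P | R   (simplify)

~Q | P | R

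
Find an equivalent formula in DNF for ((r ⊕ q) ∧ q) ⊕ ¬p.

((r ⊕ q) ∧ q) ⊕ ¬p
⇔ ((r ⊕ q) ∧ q ∧ ¬¬p) ∨ (¬((r ⊕ q) ∧ q) ∧ ¬p)   [expand ⊕]
⇔ (((r ∧ ¬q) ∨ (¬r ∧ q)) ∧ q ∧ ¬¬p) ∨ (¬((r ⊕ q) ∧ q) ∧ ¬p)   [expand ⊕]
⇔ (((r ∧ ¬q) ∨ (¬r ∧ q)) ∧ q ∧ ¬¬p) ∨ (¬(((r ∧ ¬q) ∨ (¬r ∧ q)) ∧ q) ∧ ¬p)   [expand ⊕]
⇔ (((r ∧ ¬q) ∨ (¬r ∧ q)) ∧ q ∧ p) ∨ (¬(((r ∧ ¬q) ∨ (¬r ∧ q)) ∧ q) ∧ ¬p)   [double negation]
⇔ (((r ∧ ¬q) ∨ (¬r ∧ q)) ∧ q ∧ p) ∨ ((¬((r ∧ ¬q) ∨ (¬r ∧ q)) ∨ ¬q) ∧ ¬p)   [De Morgan]
⇔ (((r ∧ ¬q) ∨ (¬r ∧ q)) ∧ q ∧ p) ∨ (((¬(r ∧ ¬q) ∧ ¬(¬r ∧ q)) ∨ ¬q) ∧ ¬p)   [De Morgan]
⇔ (((r ∧ ¬q) ∨ (¬r ∧ q)) ∧ q ∧ p) ∨ ((((¬r ∨ ¬¬q) ∧ ¬(¬r ∧ q)) ∨ ¬q) ∧ ¬p)   [De Morgan]
⇔ (((r ∧ ¬q) ∨ (¬r ∧ q)) ∧ q ∧ p) ∨ ((((¬r ∨ q) ∧ ¬(¬r ∧ q)) ∨ ¬q) ∧ ¬p)   [double negation]
⇔ (((r ∧ ¬q) ∨ (¬r ∧ q)) ∧ q ∧ p) ∨ ((((¬r ∨ q) ∧ (¬¬r ∨ ¬q)) ∨ ¬q) ∧ ¬p)   [De Morgan]
⇔ (((r ∧ ¬q) ∨ (¬r ∧ q)) ∧ q ∧ p) ∨ ((((¬r ∨ q) ∧ (r ∨ ¬q)) ∨ ¬q) ∧ ¬p)   [double negation]
⇔ (r ∧ ¬q ∧ q ∧ p) ∨ (¬r ∧ q ∧ q ∧ p) ∨ (¬r ∧ r ∧ ¬p) ∨ (¬r ∧ ¬q ∧ ¬p) ∨ (q ∧ r ∧ ¬p) ∨ (q ∧ ¬q ∧ ¬p) ∨ (¬q ∧ ¬p)   [distribute ∧ over ∨]
⇔ (¬r ∧ q ∧ p) ∨ (q ∧ r ∧ ¬p) ∨ (¬q ∧ ¬p)   [simplify]

(¬r ∧ q ∧ p) ∨ (q ∧ r ∧ ¬p) ∨ (¬q ∧ ¬p)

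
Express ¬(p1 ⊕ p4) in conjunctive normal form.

¬(p1 ⊕ p4)
⇔ ¬((p1 ∨ p4) ∧ ¬(p1 ∧ p4))   [expand ⊕]
⇔ ¬(p1 ∨ p4) ∨ ¬¬(p1 ∧ p4)   [De Morgan]
⇔ (¬p1 ∧ ¬p4) ∨ ¬¬(p1 ∧ p4)   [De Morgan]
⇔ (¬p1 ∧ ¬p4) ∨ (p1 ∧ p4)   [double negation]
⇔ (¬p1 ∨ p1) ∧ (¬p1 ∨ p4) ∧ (¬p4 ∨ p1) ∧ (¬p4 ∨ p4)   [distribute ∨ over ∧]
⇔ (¬p1 ∨ p4) ∧ (¬p4 ∨ p1)   [simplify]

(¬p1 ∨ p4) ∧ (¬p4 ∨ p1)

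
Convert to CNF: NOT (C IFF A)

(C OR A) AND (NOT A OR NOT C)

NOT (C IFF A)
≡ NOT ((C IMPLIES A) AND (A IMPLIES C))   [eliminate IFF]
≡ NOT ((NOT C OR A) AND (A IMPLIES C))   [eliminate IMPLIES]
≡ NOT ((NOT C OR A) AND (NOT A OR C))   [eliminate IMPLIES]
≡ NOT (NOT C OR A) OR NOT (NOT A OR C)   [De Morgan]
≡ (NOT NOT C AND NOT A) OR NOT (NOT A OR C)   [De Morgan]
≡ (C AND NOT A) OR NOT (NOT A OR C)   [double negation]
≡ (C AND NOT A) OR (NOT NOT A AND NOT C)   [De Morgan]
≡ (C AND NOT A) OR (A AND NOT C)   [double negation]
≡ (C OR A) AND (C OR NOT C) AND (NOT A OR A) AND (NOT A OR NOT C)   [distribute OR over AND]
≡ (C OR A) AND (NOT A OR NOT C)   [simplify]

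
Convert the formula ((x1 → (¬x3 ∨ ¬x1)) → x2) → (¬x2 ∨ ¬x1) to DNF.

((x1 → (¬x3 ∨ ¬x1)) → x2) → (¬x2 ∨ ¬x1)
≡ ¬((x1 → (¬x3 ∨ ¬x1)) → x2) ∨ ¬x2 ∨ ¬x1   — eliminate →
≡ ¬(¬(x1 → (¬x3 ∨ ¬x1)) ∨ x2) ∨ ¬x2 ∨ ¬x1   — eliminate →
≡ ¬(¬(¬x1 ∨ ¬x3 ∨ ¬x1) ∨ x2) ∨ ¬x2 ∨ ¬x1   — eliminate →
≡ (¬¬(¬x1 ∨ ¬x3 ∨ ¬x1) ∧ ¬x2) ∨ ¬x2 ∨ ¬x1   — De Morgan
≡ ((¬x1 ∨ ¬x3 ∨ ¬x1) ∧ ¬x2) ∨ ¬x2 ∨ ¬x1   — double negation
≡ (¬x1 ∧ ¬x2) ∨ (¬x3 ∧ ¬x2) ∨ (¬x1 ∧ ¬x2) ∨ ¬x2 ∨ ¬x1   — distribute ∧ over ∨
≡ ¬x2 ∨ ¬x1   — simplify

¬x2 ∨ ¬x1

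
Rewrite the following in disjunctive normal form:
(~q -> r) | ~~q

q | r

(~q -> r) | ~~q
⇔ ~~q | r | ~~q   — eliminate ->
⇔ q | r | ~~q   — double negation
⇔ q | r | q   — double negation
⇔ q | r   — simplify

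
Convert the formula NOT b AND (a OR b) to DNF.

NOT b AND (a OR b)
≡ (NOT b AND a) OR (NOT b AND b)
≡ NOT b AND a

NOT b AND a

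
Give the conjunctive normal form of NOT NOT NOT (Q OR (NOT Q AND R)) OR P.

NOT NOT NOT (Q OR (NOT Q AND R)) OR P
≡ NOT (Q OR (NOT Q AND R)) OR P   [double negation]
≡ (NOT Q AND NOT (NOT Q AND R)) OR P   [De Morgan]
≡ (NOT Q AND (NOT NOT Q OR NOT R)) OR P   [De Morgan]
≡ (NOT Q AND (Q OR NOT R)) OR P   [double negation]
≡ (NOT Q OR P) AND (Q OR NOT R OR P)   [distribute OR over AND]

(NOT Q OR P) AND (Q OR NOT R OR P)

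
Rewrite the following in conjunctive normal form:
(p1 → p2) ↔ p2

(p1 → p2) ↔ p2
≡ ((p1 → p2) → p2) ∧ (p2 → (p1 → p2))   (eliminate ↔)
≡ (¬(p1 → p2) ∨ p2) ∧ (p2 → (p1 → p2))   (eliminate →)
≡ (¬(¬p1 ∨ p2) ∨ p2) ∧ (p2 → (p1 → p2))   (eliminate →)
≡ (¬(¬p1 ∨ p2) ∨ p2) ∧ (¬p2 ∨ (p1 → p2))   (eliminate →)
≡ (¬(¬p1 ∨ p2) ∨ p2) ∧ (¬p2 ∨ ¬p1 ∨ p2)   (eliminate →)
≡ ((¬¬p1 ∧ ¬p2) ∨ p2) ∧ (¬p2 ∨ ¬p1 ∨ p2)   (De Morgan)
≡ ((p1 ∧ ¬p2) ∨ p2) ∧ (¬p2 ∨ ¬p1 ∨ p2)   (double negation)
≡ (p1 ∨ p2) ∧ (¬p2 ∨ p2) ∧ (¬p2 ∨ ¬p1 ∨ p2)   (distribute ∨ over ∧)
≡ p1 ∨ p2   (simplify)

p1 ∨ p2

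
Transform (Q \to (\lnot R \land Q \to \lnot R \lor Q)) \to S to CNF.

(Q \to (\lnot R \land Q \to \lnot R \lor Q)) \to S
≡ \lnot (Q \to (\lnot R \land Q \to \lnot R \lor Q)) \lor S   [eliminate \to]
≡ \lnot (\lnot Q \lor (\lnot R \land Q \to \lnot R \lor Q)) \lor S   [eliminate \to]
≡ \lnot (\lnot Q \lor \lnot (\lnot R \land Q) \lor \lnot R \lor Q) \lor S   [eliminate \to]
≡ \lnot \lnot Q \land \lnot \lnot (\lnot R \land Q) \land \lnot \lnot R \land \lnot Q \lor S   [De Morgan]
≡ Q \land \lnot \lnot (\lnot R \land Q) \land \lnot \lnot R \land \lnot Q \lor S   [double negation]
≡ Q \land \lnot R \land Q \land \lnot \lnot R \land \lnot Q \lor S   [double negation]
≡ Q \land \lnot R \land Q \land R \land \lnot Q \lor S   [double negation]
≡ (Q \lor S) \land (\lnot R \lor S) \land (Q \lor S) \land (R \lor S) \land (\lnot Q \lor S)   [distribute \lor over \land]
≡ (Q \lor S) \land (\lnot R \lor S) \land (R \lor S) \land (\lnot Q \lor S)   [simplify]

(Q \lor S) \land (\lnot R \lor S) \land (R \lor S) \land (\lnot Q \lor S)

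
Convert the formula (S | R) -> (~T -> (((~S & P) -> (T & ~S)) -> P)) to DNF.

(~S & ~R) | T | P

(S | R) -> (~T -> (((~S & P) -> (T & ~S)) -> P))
= ~(S | R) | (~T -> (((~S & P) -> (T & ~S)) -> P))   — eliminate ->
= ~(S | R) | ~~T | (((~S & P) -> (T & ~S)) -> P)   — eliminate ->
= ~(S | R) | ~~T | ~((~S & P) -> (T & ~S)) | P   — eliminate ->
= ~(S | R) | ~~T | ~(~(~S & P) | (T & ~S)) | P   — eliminate ->
= (~S & ~R) | ~~T | ~(~(~S & P) | (T & ~S)) | P   — De Morgan
= (~S & ~R) | T | ~(~(~S & P) | (T & ~S)) | P   — double negation
= (~S & ~R) | T | (~~(~S & P) & ~(T & ~S)) | P   — De Morgan
= (~S & ~R) | T | (~S & P & ~(T & ~S)) | P   — double negation
= (~S & ~R) | T | (~S & P & (~T | ~~S)) | P   — De Morgan
= (~S & ~R) | T | (~S & P & (~T | S)) | P   — double negation
= (~S & ~R) | T | (~S & P & ~T) | (~S & P & S) | P   — distribute & over |
= (~S & ~R) | T | P   — simplify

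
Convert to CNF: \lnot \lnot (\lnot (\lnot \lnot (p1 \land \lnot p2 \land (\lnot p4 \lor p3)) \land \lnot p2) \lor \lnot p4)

\lnot \lnot (\lnot (\lnot \lnot (p1 \land \lnot p2 \land (\lnot p4 \lor p3)) \land \lnot p2) \lor \lnot p4)
≡ \lnot (\lnot \lnot (p1 \land \lnot p2 \land (\lnot p4 \lor p3)) \land \lnot p2) \lor \lnot p4   — double negation
≡ \lnot \lnot \lnot (p1 \land \lnot p2 \land (\lnot p4 \lor p3)) \lor \lnot \lnot p2 \lor \lnot p4   — De Morgan
≡ \lnot (p1 \land \lnot p2 \land (\lnot p4 \lor p3)) \lor \lnot \lnot p2 \lor \lnot p4   — double negation
≡ \lnot p1 \lor \lnot \lnot p2 \lor \lnot (\lnot p4 \lor p3) \lor \lnot \lnot p2 \lor \lnot p4   — De Morgan
≡ \lnot p1 \lor p2 \lor \lnot (\lnot p4 \lor p3) \lor \lnot \lnot p2 \lor \lnot p4   — double negation
≡ \lnot p1 \lor p2 \lor (\lnot \lnot p4 \land \lnot p3) \lor \lnot \lnot p2 \lor \lnot p4   — De Morgan
≡ \lnot p1 \lor p2 \lor (p4 \land \lnot p3) \lor \lnot \lnot p2 \lor \lnot p4   — double negation
≡ \lnot p1 \lor p2 \lor (p4 \land \lnot p3) \lor p2 \lor \lnot p4   — double negation
≡ (\lnot p1 \lor p2 \lor p4 \lor p2 \lor \lnot p4) \land (\lnot p1 \lor p2 \lor \lnot p3 \lor p2 \lor \lnot p4)   — distribute \lor over \land
≡ \lnot p1 \lor p2 \lor \lnot p3 \lor \lnot p4   — simplify

\lnot p1 \lor p2 \lor \lnot p3 \lor \lnot p4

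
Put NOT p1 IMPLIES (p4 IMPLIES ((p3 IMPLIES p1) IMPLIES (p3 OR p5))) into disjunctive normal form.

NOT p1 IMPLIES (p4 IMPLIES ((p3 IMPLIES p1) IMPLIES (p3 OR p5)))
≡ NOT NOT p1 OR (p4 IMPLIES ((p3 IMPLIES p1) IMPLIES (p3 OR p5)))   (eliminate IMPLIES)
≡ NOT NOT p1 OR NOT p4 OR ((p3 IMPLIES p1) IMPLIES (p3 OR p5))   (eliminate IMPLIES)
≡ NOT NOT p1 OR NOT p4 OR NOT (p3 IMPLIES p1) OR p3 OR p5   (eliminate IMPLIES)
≡ NOT NOT p1 OR NOT p4 OR NOT (NOT p3 OR p1) OR p3 OR p5   (eliminate IMPLIES)
≡ p1 OR NOT p4 OR NOT (NOT p3 OR p1) OR p3 OR p5   (double negation)
≡ p1 OR NOT p4 OR (NOT NOT p3 AND NOT p1) OR p3 OR p5   (De Morgan)
≡ p1 OR NOT p4 OR (p3 AND NOT p1) OR p3 OR p5   (double negation)
≡ p1 OR NOT p4 OR p3 OR p5   (simplify)

p1 OR NOT p4 OR p3 OR p5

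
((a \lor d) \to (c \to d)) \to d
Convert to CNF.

(a \lor d) \land (c \lor d)

((a \lor d) \to (c \to d)) \to d
≡ \lnot ((a \lor d) \to (c \to d)) \lor d   (eliminate \to)
≡ \lnot (\lnot (a \lor d) \lor (c \to d)) \lor d   (eliminate \to)
≡ \lnot (\lnot (a \lor d) \lor \lnot c \lor d) \lor d   (eliminate \to)
≡ (\lnot \lnot (a \lor d) \land \lnot \lnot c \land \lnot d) \lor d   (De Morgan)
≡ ((a \lor d) \land \lnot \lnot c \land \lnot d) \lor d   (double negation)
≡ ((a \lor d) \land c \land \lnot d) \lor d   (double negation)
≡ (a \lor d \lor d) \land (c \lor d) \land (\lnot d \lor d)   (distribute \lor over \land)
≡ (a \lor d) \land (c \lor d)   (simplify)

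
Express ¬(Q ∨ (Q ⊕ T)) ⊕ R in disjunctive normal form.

(¬Q ∧ ¬T ∧ ¬R) ∨ (Q ∧ R) ∨ (¬Q ∧ T ∧ R)

¬(Q ∨ (Q ⊕ T)) ⊕ R
≡ (¬(Q ∨ (Q ⊕ T)) ∧ ¬R) ∨ (¬¬(Q ∨ (Q ⊕ T)) ∧ R)   — expand ⊕
≡ (¬(Q ∨ (Q ∧ ¬T) ∨ (¬Q ∧ T)) ∧ ¬R) ∨ (¬¬(Q ∨ (Q ⊕ T)) ∧ R)   — expand ⊕
≡ (¬(Q ∨ (Q ∧ ¬T) ∨ (¬Q ∧ T)) ∧ ¬R) ∨ (¬¬(Q ∨ (Q ∧ ¬T) ∨ (¬Q ∧ T)) ∧ R)   — expand ⊕
≡ (¬Q ∧ ¬(Q ∧ ¬T) ∧ ¬(¬Q ∧ T) ∧ ¬R) ∨ (¬¬(Q ∨ (Q ∧ ¬T) ∨ (¬Q ∧ T)) ∧ R)   — De Morgan
≡ (¬Q ∧ (¬Q ∨ ¬¬T) ∧ ¬(¬Q ∧ T) ∧ ¬R) ∨ (¬¬(Q ∨ (Q ∧ ¬T) ∨ (¬Q ∧ T)) ∧ R)   — De Morgan
≡ (¬Q ∧ (¬Q ∨ T) ∧ ¬(¬Q ∧ T) ∧ ¬R) ∨ (¬¬(Q ∨ (Q ∧ ¬T) ∨ (¬Q ∧ T)) ∧ R)   — double negation
≡ (¬Q ∧ (¬Q ∨ T) ∧ (¬¬Q ∨ ¬T) ∧ ¬R) ∨ (¬¬(Q ∨ (Q ∧ ¬T) ∨ (¬Q ∧ T)) ∧ R)   — De Morgan
≡ (¬Q ∧ (¬Q ∨ T) ∧ (Q ∨ ¬T) ∧ ¬R) ∨ (¬¬(Q ∨ (Q ∧ ¬T) ∨ (¬Q ∧ T)) ∧ R)   — double negation
≡ (¬Q ∧ (¬Q ∨ T) ∧ (Q ∨ ¬T) ∧ ¬R) ∨ ((Q ∨ (Q ∧ ¬T) ∨ (¬Q ∧ T)) ∧ R)   — double negation
≡ (¬Q ∧ ¬Q ∧ Q ∧ ¬R) ∨ (¬Q ∧ ¬Q ∧ ¬T ∧ ¬R) ∨ (¬Q ∧ T ∧ Q ∧ ¬R) ∨ (¬Q ∧ T ∧ ¬T ∧ ¬R) ∨ (Q ∧ R) ∨ (Q ∧ ¬T ∧ R) ∨ (¬Q ∧ T ∧ R)   — distribute ∧ over ∨
≡ (¬Q ∧ ¬T ∧ ¬R) ∨ (Q ∧ R) ∨ (¬Q ∧ T ∧ R)   — simplify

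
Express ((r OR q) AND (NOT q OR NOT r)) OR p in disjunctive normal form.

(r AND NOT q) OR (q AND NOT r) OR p

((r OR q) AND (NOT q OR NOT r)) OR p
= (r AND NOT q) OR (r AND NOT r) OR (q AND NOT q) OR (q AND NOT r) OR p   [distribute AND over OR]
= (r AND NOT q) OR (q AND NOT r) OR p   [simplify]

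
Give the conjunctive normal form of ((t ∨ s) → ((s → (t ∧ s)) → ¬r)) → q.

((t ∨ s) → ((s → (t ∧ s)) → ¬r)) → q
= ¬((t ∨ s) → ((s → (t ∧ s)) → ¬r)) ∨ q
= ¬(¬(t ∨ s) ∨ ((s → (t ∧ s)) → ¬r)) ∨ q
= ¬(¬(t ∨ s) ∨ ¬(s → (t ∧ s)) ∨ ¬r) ∨ q
= ¬(¬(t ∨ s) ∨ ¬(¬s ∨ (t ∧ s)) ∨ ¬r) ∨ q
= (¬¬(t ∨ s) ∧ ¬¬(¬s ∨ (t ∧ s)) ∧ ¬¬r) ∨ q
= ((t ∨ s) ∧ ¬¬(¬s ∨ (t ∧ s)) ∧ ¬¬r) ∨ q
= ((t ∨ s) ∧ (¬s ∨ (t ∧ s)) ∧ ¬¬r) ∨ q
= ((t ∨ s) ∧ (¬s ∨ (t ∧ s)) ∧ r) ∨ q
= (t ∨ s ∨ q) ∧ (¬s ∨ t ∨ q) ∧ (¬s ∨ s ∨ q) ∧ (r ∨ q)
= (t ∨ s ∨ q) ∧ (¬s ∨ t ∨ q) ∧ (r ∨ q)

(t ∨ s ∨ q) ∧ (¬s ∨ t ∨ q) ∧ (r ∨ q)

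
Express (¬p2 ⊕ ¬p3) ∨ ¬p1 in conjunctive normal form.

(¬p2 ⊕ ¬p3) ∨ ¬p1
≡ ((¬p2 ∨ ¬p3) ∧ ¬(¬p2 ∧ ¬p3)) ∨ ¬p1   — expand ⊕
≡ ((¬p2 ∨ ¬p3) ∧ (¬¬p2 ∨ ¬¬p3)) ∨ ¬p1   — De Morgan
≡ ((¬p2 ∨ ¬p3) ∧ (p2 ∨ ¬¬p3)) ∨ ¬p1   — double negation
≡ ((¬p2 ∨ ¬p3) ∧ (p2 ∨ p3)) ∨ ¬p1   — double negation
≡ (¬p2 ∨ ¬p3 ∨ ¬p1) ∧ (p2 ∨ p3 ∨ ¬p1)   — distribute ∨ over ∧

(¬p2 ∨ ¬p3 ∨ ¬p1) ∧ (p2 ∨ p3 ∨ ¬p1)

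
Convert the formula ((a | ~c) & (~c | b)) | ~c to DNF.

(a & b) | ~c

((a | ~c) & (~c | b)) | ~c
⇔ (a & ~c) | (a & b) | (~c & ~c) | (~c & b) | ~c   (distribute & over |)
⇔ (a & b) | ~c   (simplify)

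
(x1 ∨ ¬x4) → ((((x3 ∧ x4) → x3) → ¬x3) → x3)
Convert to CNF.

(¬x1 ∨ x3) ∧ (x4 ∨ x3)

(x1 ∨ ¬x4) → ((((x3 ∧ x4) → x3) → ¬x3) → x3)
≡ ¬(x1 ∨ ¬x4) ∨ ((((x3 ∧ x4) → x3) → ¬x3) → x3)   — eliminate →
≡ ¬(x1 ∨ ¬x4) ∨ ¬(((x3 ∧ x4) → x3) → ¬x3) ∨ x3   — eliminate →
≡ ¬(x1 ∨ ¬x4) ∨ ¬(¬((x3 ∧ x4) → x3) ∨ ¬x3) ∨ x3   — eliminate →
≡ ¬(x1 ∨ ¬x4) ∨ ¬(¬(¬(x3 ∧ x4) ∨ x3) ∨ ¬x3) ∨ x3   — eliminate →
≡ (¬x1 ∧ ¬¬x4) ∨ ¬(¬(¬(x3 ∧ x4) ∨ x3) ∨ ¬x3) ∨ x3   — De Morgan
≡ (¬x1 ∧ x4) ∨ ¬(¬(¬(x3 ∧ x4) ∨ x3) ∨ ¬x3) ∨ x3   — double negation
≡ (¬x1 ∧ x4) ∨ (¬¬(¬(x3 ∧ x4) ∨ x3) ∧ ¬¬x3) ∨ x3   — De Morgan
≡ (¬x1 ∧ x4) ∨ ((¬(x3 ∧ x4) ∨ x3) ∧ ¬¬x3) ∨ x3   — double negation
≡ (¬x1 ∧ x4) ∨ ((¬x3 ∨ ¬x4 ∨ x3) ∧ ¬¬x3) ∨ x3   — De Morgan
≡ (¬x1 ∧ x4) ∨ ((¬x3 ∨ ¬x4 ∨ x3) ∧ x3) ∨ x3   — double negation
≡ (¬x1 ∨ ¬x3 ∨ ¬x4 ∨ x3 ∨ x3) ∧ (¬x1 ∨ x3 ∨ x3) ∧ (x4 ∨ ¬x3 ∨ ¬x4 ∨ x3 ∨ x3) ∧ (x4 ∨ x3 ∨ x3)   — distribute ∨ over ∧
≡ (¬x1 ∨ x3) ∧ (x4 ∨ x3)   — simplify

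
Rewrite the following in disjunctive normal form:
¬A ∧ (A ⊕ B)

¬A ∧ B

¬A ∧ (A ⊕ B)
≡ ¬A ∧ ((A ∧ ¬B) ∨ (¬A ∧ B))   — expand ⊕
≡ (¬A ∧ A ∧ ¬B) ∨ (¬A ∧ ¬A ∧ B)   — distribute ∧ over ∨
≡ ¬A ∧ B   — simplify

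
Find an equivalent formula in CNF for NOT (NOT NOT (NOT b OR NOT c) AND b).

c OR NOT b

NOT (NOT NOT (NOT b OR NOT c) AND b)
≡ NOT NOT NOT (NOT b OR NOT c) OR NOT b   [De Morgan]
≡ NOT (NOT b OR NOT c) OR NOT b   [double negation]
≡ (NOT NOT b AND NOT NOT c) OR NOT b   [De Morgan]
≡ (b AND NOT NOT c) OR NOT b   [double negation]
≡ (b AND c) OR NOT b   [double negation]
≡ (b OR NOT b) AND (c OR NOT b)   [distribute OR over AND]
≡ c OR NOT b   [simplify]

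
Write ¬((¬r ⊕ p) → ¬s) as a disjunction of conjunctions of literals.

(¬r ∧ ¬p ∧ s) ∨ (r ∧ p ∧ s)

¬((¬r ⊕ p) → ¬s)
⇔ ¬(¬(¬r ⊕ p) ∨ ¬s)   — eliminate →
⇔ ¬(¬((¬r ∧ ¬p) ∨ (¬¬r ∧ p)) ∨ ¬s)   — expand ⊕
⇔ ¬¬((¬r ∧ ¬p) ∨ (¬¬r ∧ p)) ∧ ¬¬s   — De Morgan
⇔ ((¬r ∧ ¬p) ∨ (¬¬r ∧ p)) ∧ ¬¬s   — double negation
⇔ ((¬r ∧ ¬p) ∨ (r ∧ p)) ∧ ¬¬s   — double negation
⇔ ((¬r ∧ ¬p) ∨ (r ∧ p)) ∧ s   — double negation
⇔ (¬r ∧ ¬p ∧ s) ∨ (r ∧ p ∧ s)   — distribute ∧ over ∨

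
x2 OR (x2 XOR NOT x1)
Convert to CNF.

x2 OR NOT x1

x2 OR (x2 XOR NOT x1)
≡ x2 OR ((x2 OR NOT x1) AND NOT (x2 AND NOT x1))   — expand XOR
≡ x2 OR ((x2 OR NOT x1) AND (NOT x2 OR NOT NOT x1))   — De Morgan
≡ x2 OR ((x2 OR NOT x1) AND (NOT x2 OR x1))   — double negation
≡ (x2 OR x2 OR NOT x1) AND (x2 OR NOT x2 OR x1)   — distribute OR over AND
≡ x2 OR NOT x1   — simplify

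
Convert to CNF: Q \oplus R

Q \oplus R
⇔ (Q \lor R) \land \lnot (Q \land R)   (expand \oplus)
⇔ (Q \lor R) \land (\lnot Q \lor \lnot R)   (De Morgan)

(Q \lor R) \land (\lnot Q \lor \lnot R)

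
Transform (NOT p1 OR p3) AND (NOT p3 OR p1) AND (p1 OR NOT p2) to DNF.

(NOT p1 OR p3) AND (NOT p3 OR p1) AND (p1 OR NOT p2)
⇔ (NOT p1 AND NOT p3 AND p1) OR (NOT p1 AND NOT p3 AND NOT p2) OR (NOT p1 AND p1 AND p1) OR (NOT p1 AND p1 AND NOT p2) OR (p3 AND NOT p3 AND p1) OR (p3 AND NOT p3 AND NOT p2) OR (p3 AND p1 AND p1) OR (p3 AND p1 AND NOT p2)   [distribute AND over OR]
⇔ (NOT p1 AND NOT p3 AND NOT p2) OR (p3 AND p1)   [simplify]

(NOT p1 AND NOT p3 AND NOT p2) OR (p3 AND p1)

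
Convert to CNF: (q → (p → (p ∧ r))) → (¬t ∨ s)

(q → (p → (p ∧ r))) → (¬t ∨ s)
= ¬(q → (p → (p ∧ r))) ∨ ¬t ∨ s
= ¬(¬q ∨ (p → (p ∧ r))) ∨ ¬t ∨ s
= ¬(¬q ∨ ¬p ∨ (p ∧ r)) ∨ ¬t ∨ s
= (¬¬q ∧ ¬¬p ∧ ¬(p ∧ r)) ∨ ¬t ∨ s
= (q ∧ ¬¬p ∧ ¬(p ∧ r)) ∨ ¬t ∨ s
= (q ∧ p ∧ ¬(p ∧ r)) ∨ ¬t ∨ s
= (q ∧ p ∧ (¬p ∨ ¬r)) ∨ ¬t ∨ s
= (q ∨ ¬t ∨ s) ∧ (p ∨ ¬t ∨ s) ∧ (¬p ∨ ¬r ∨ ¬t ∨ s)

(q ∨ ¬t ∨ s) ∧ (p ∨ ¬t ∨ s) ∧ (¬p ∨ ¬r ∨ ¬t ∨ s)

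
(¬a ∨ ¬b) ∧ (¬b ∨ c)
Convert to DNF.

(¬a ∨ ¬b) ∧ (¬b ∨ c)
= (¬a ∧ ¬b) ∨ (¬a ∧ c) ∨ (¬b ∧ ¬b) ∨ (¬b ∧ c)   (distribute ∧ over ∨)
= (¬a ∧ c) ∨ ¬b   (simplify)

(¬a ∧ c) ∨ ¬b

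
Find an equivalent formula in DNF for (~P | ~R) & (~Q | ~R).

(~P | ~R) & (~Q | ~R)
⇔ (~P & ~Q) | (~P & ~R) | (~R & ~Q) | (~R & ~R)   [distribute & over |]
⇔ (~P & ~Q) | ~R   [simplify]

(~P & ~Q) | ~R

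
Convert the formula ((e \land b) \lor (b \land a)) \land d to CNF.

((e \land b) \lor (b \land a)) \land d
= (e \lor b) \land (e \lor a) \land (b \lor b) \land (b \lor a) \land d   [distribute \lor over \land]
= (e \lor a) \land b \land d   [simplify]

(e \lor a) \land b \land d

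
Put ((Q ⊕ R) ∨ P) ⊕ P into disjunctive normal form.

((Q ⊕ R) ∨ P) ⊕ P
≡ (((Q ⊕ R) ∨ P) ∧ ¬P) ∨ (¬((Q ⊕ R) ∨ P) ∧ P)   [expand ⊕]
≡ (((Q ∧ ¬R) ∨ (¬Q ∧ R) ∨ P) ∧ ¬P) ∨ (¬((Q ⊕ R) ∨ P) ∧ P)   [expand ⊕]
≡ (((Q ∧ ¬R) ∨ (¬Q ∧ R) ∨ P) ∧ ¬P) ∨ (¬((Q ∧ ¬R) ∨ (¬Q ∧ R) ∨ P) ∧ P)   [expand ⊕]
≡ (((Q ∧ ¬R) ∨ (¬Q ∧ R) ∨ P) ∧ ¬P) ∨ (¬(Q ∧ ¬R) ∧ ¬(¬Q ∧ R) ∧ ¬P ∧ P)   [De Morgan]
≡ (((Q ∧ ¬R) ∨ (¬Q ∧ R) ∨ P) ∧ ¬P) ∨ ((¬Q ∨ ¬¬R) ∧ ¬(¬Q ∧ R) ∧ ¬P ∧ P)   [De Morgan]
≡ (((Q ∧ ¬R) ∨ (¬Q ∧ R) ∨ P) ∧ ¬P) ∨ ((¬Q ∨ R) ∧ ¬(¬Q ∧ R) ∧ ¬P ∧ P)   [double negation]
≡ (((Q ∧ ¬R) ∨ (¬Q ∧ R) ∨ P) ∧ ¬P) ∨ ((¬Q ∨ R) ∧ (¬¬Q ∨ ¬R) ∧ ¬P ∧ P)   [De Morgan]
≡ (((Q ∧ ¬R) ∨ (¬Q ∧ R) ∨ P) ∧ ¬P) ∨ ((¬Q ∨ R) ∧ (Q ∨ ¬R) ∧ ¬P ∧ P)   [double negation]
≡ (Q ∧ ¬R ∧ ¬P) ∨ (¬Q ∧ R ∧ ¬P) ∨ (P ∧ ¬P) ∨ (¬Q ∧ Q ∧ ¬P ∧ P) ∨ (¬Q ∧ ¬R ∧ ¬P ∧ P) ∨ (R ∧ Q ∧ ¬P ∧ P) ∨ (R ∧ ¬R ∧ ¬P ∧ P)   [distribute ∧ over ∨]
≡ (Q ∧ ¬R ∧ ¬P) ∨ (¬Q ∧ R ∧ ¬P)   [simplify]

(Q ∧ ¬R ∧ ¬P) ∨ (¬Q ∧ R ∧ ¬P)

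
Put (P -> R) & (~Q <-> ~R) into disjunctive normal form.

(~P & ~R & ~Q) | (R & Q)

(P -> R) & (~Q <-> ~R)
⇔ (~P | R) & (~Q <-> ~R)   [eliminate ->]
⇔ (~P | R) & (~Q -> ~R) & (~R -> ~Q)   [eliminate <->]
⇔ (~P | R) & (~~Q | ~R) & (~R -> ~Q)   [eliminate ->]
⇔ (~P | R) & (~~Q | ~R) & (~~R | ~Q)   [eliminate ->]
⇔ (~P | R) & (Q | ~R) & (~~R | ~Q)   [double negation]
⇔ (~P | R) & (Q | ~R) & (R | ~Q)   [double negation]
⇔ (~P & Q & R) | (~P & Q & ~Q) | (~P & ~R & R) | (~P & ~R & ~Q) | (R & Q & R) | (R & Q & ~Q) | (R & ~R & R) | (R & ~R & ~Q)   [distribute & over |]
⇔ (~P & ~R & ~Q) | (R & Q)   [simplify]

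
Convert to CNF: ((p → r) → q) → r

(¬p ∨ r) ∧ (¬q ∨ r)

((p → r) → q) → r
⇔ ¬((p → r) → q) ∨ r   (eliminate →)
⇔ ¬(¬(p → r) ∨ q) ∨ r   (eliminate →)
⇔ ¬(¬(¬p ∨ r) ∨ q) ∨ r   (eliminate →)
⇔ (¬¬(¬p ∨ r) ∧ ¬q) ∨ r   (De Morgan)
⇔ ((¬p ∨ r) ∧ ¬q) ∨ r   (double negation)
⇔ (¬p ∨ r ∨ r) ∧ (¬q ∨ r)   (distribute ∨ over ∧)
⇔ (¬p ∨ r) ∧ (¬q ∨ r)   (simplify)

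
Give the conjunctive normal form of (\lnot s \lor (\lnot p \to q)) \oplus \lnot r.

(\lnot s \lor (\lnot p \to q)) \oplus \lnot r
≡ (\lnot s \lor (\lnot p \to q) \lor \lnot r) \land \lnot ((\lnot s \lor (\lnot p \to q)) \land \lnot r)   — expand \oplus
≡ (\lnot s \lor \lnot \lnot p \lor q \lor \lnot r) \land \lnot ((\lnot s \lor (\lnot p \to q)) \land \lnot r)   — eliminate \to
≡ (\lnot s \lor \lnot \lnot p \lor q \lor \lnot r) \land \lnot ((\lnot s \lor \lnot \lnot p \lor q) \land \lnot r)   — eliminate \to
≡ (\lnot s \lor p \lor q \lor \lnot r) \land \lnot ((\lnot s \lor \lnot \lnot p \lor q) \land \lnot r)   — double negation
≡ (\lnot s \lor p \lor q \lor \lnot r) \land (\lnot (\lnot s \lor \lnot \lnot p \lor q) \lor \lnot \lnot r)   — De Morgan
≡ (\lnot s \lor p \lor q \lor \lnot r) \land ((\lnot \lnot s \land \lnot \lnot \lnot p \land \lnot q) \lor \lnot \lnot r)   — De Morgan
≡ (\lnot s \lor p \lor q \lor \lnot r) \land ((s \land \lnot \lnot \lnot p \land \lnot q) \lor \lnot \lnot r)   — double negation
≡ (\lnot s \lor p \lor q \lor \lnot r) \land ((s \land \lnot p \land \lnot q) \lor \lnot \lnot r)   — double negation
≡ (\lnot s \lor p \lor q \lor \lnot r) \land ((s \land \lnot p \land \lnot q) \lor r)   — double negation
≡ (\lnot s \lor p \lor q \lor \lnot r) \land (s \lor r) \land (\lnot p \lor r) \land (\lnot q \lor r)   — distribute \lor over \land

(\lnot s \lor p \lor q \lor \lnot r) \land (s \lor r) \land (\lnot p \lor r) \land (\lnot q \lor r)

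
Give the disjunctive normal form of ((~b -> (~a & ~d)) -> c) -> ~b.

((~b -> (~a & ~d)) -> c) -> ~b
= ~((~b -> (~a & ~d)) -> c) | ~b   (eliminate ->)
= ~(~(~b -> (~a & ~d)) | c) | ~b   (eliminate ->)
= ~(~(~~b | (~a & ~d)) | c) | ~b   (eliminate ->)
= (~~(~~b | (~a & ~d)) & ~c) | ~b   (De Morgan)
= ((~~b | (~a & ~d)) & ~c) | ~b   (double negation)
= ((b | (~a & ~d)) & ~c) | ~b   (double negation)
= (b & ~c) | (~a & ~d & ~c) | ~b   (distribute & over |)

(b & ~c) | (~a & ~d & ~c) | ~b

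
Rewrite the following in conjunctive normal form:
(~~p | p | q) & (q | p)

(~~p | p | q) & (q | p)
≡ (p | p | q) & (q | p)   — double negation
≡ p | q   — simplify

p | q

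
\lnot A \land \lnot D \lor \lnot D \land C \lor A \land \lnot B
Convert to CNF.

\lnot A \land \lnot D \lor \lnot D \land C \lor A \land \lnot B
⇔ (\lnot A \lor \lnot D \lor A) \land (\lnot A \lor \lnot D \lor \lnot B) \land (\lnot A \lor C \lor A) \land (\lnot A \lor C \lor \lnot B) \land (\lnot D \lor \lnot D \lor A) \land (\lnot D \lor \lnot D \lor \lnot B) \land (\lnot D \lor C \lor A) \land (\lnot D \lor C \lor \lnot B)   — distribute \lor over \land
⇔ (\lnot A \lor C \lor \lnot B) \land (\lnot D \lor A) \land (\lnot D \lor \lnot B)   — simplify

(\lnot A \lor C \lor \lnot B) \land (\lnot D \lor A) \land (\lnot D \lor \lnot B)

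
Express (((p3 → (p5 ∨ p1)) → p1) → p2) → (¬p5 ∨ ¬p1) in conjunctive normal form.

(((p3 → (p5 ∨ p1)) → p1) → p2) → (¬p5 ∨ ¬p1)
≡ ¬(((p3 → (p5 ∨ p1)) → p1) → p2) ∨ ¬p5 ∨ ¬p1   — eliminate →
≡ ¬(¬((p3 → (p5 ∨ p1)) → p1) ∨ p2) ∨ ¬p5 ∨ ¬p1   — eliminate →
≡ ¬(¬(¬(p3 → (p5 ∨ p1)) ∨ p1) ∨ p2) ∨ ¬p5 ∨ ¬p1   — eliminate →
≡ ¬(¬(¬(¬p3 ∨ p5 ∨ p1) ∨ p1) ∨ p2) ∨ ¬p5 ∨ ¬p1   — eliminate →
≡ (¬¬(¬(¬p3 ∨ p5 ∨ p1) ∨ p1) ∧ ¬p2) ∨ ¬p5 ∨ ¬p1   — De Morgan
≡ ((¬(¬p3 ∨ p5 ∨ p1) ∨ p1) ∧ ¬p2) ∨ ¬p5 ∨ ¬p1   — double negation
≡ (((¬¬p3 ∧ ¬p5 ∧ ¬p1) ∨ p1) ∧ ¬p2) ∨ ¬p5 ∨ ¬p1   — De Morgan
≡ (((p3 ∧ ¬p5 ∧ ¬p1) ∨ p1) ∧ ¬p2) ∨ ¬p5 ∨ ¬p1   — double negation
≡ (p3 ∨ p1 ∨ ¬p5 ∨ ¬p1) ∧ (¬p5 ∨ p1 ∨ ¬p5 ∨ ¬p1) ∧ (¬p1 ∨ p1 ∨ ¬p5 ∨ ¬p1) ∧ (¬p2 ∨ ¬p5 ∨ ¬p1)   — distribute ∨ over ∧
≡ ¬p2 ∨ ¬p5 ∨ ¬p1   — simplify

¬p2 ∨ ¬p5 ∨ ¬p1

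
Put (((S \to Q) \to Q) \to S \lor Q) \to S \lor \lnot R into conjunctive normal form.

(((S \to Q) \to Q) \to S \lor Q) \to S \lor \lnot R
≡ \lnot (((S \to Q) \to Q) \to S \lor Q) \lor S \lor \lnot R   (eliminate \to)
≡ \lnot (\lnot ((S \to Q) \to Q) \lor S \lor Q) \lor S \lor \lnot R   (eliminate \to)
≡ \lnot (\lnot (\lnot (S \to Q) \lor Q) \lor S \lor Q) \lor S \lor \lnot R   (eliminate \to)
≡ \lnot (\lnot (\lnot (\lnot S \lor Q) \lor Q) \lor S \lor Q) \lor S \lor \lnot R   (eliminate \to)
≡ \lnot \lnot (\lnot (\lnot S \lor Q) \lor Q) \land \lnot S \land \lnot Q \lor S \lor \lnot R   (De Morgan)
≡ (\lnot (\lnot S \lor Q) \lor Q) \land \lnot S \land \lnot Q \lor S \lor \lnot R   (double negation)
≡ (\lnot \lnot S \land \lnot Q \lor Q) \land \lnot S \land \lnot Q \lor S \lor \lnot R   (De Morgan)
≡ (S \land \lnot Q \lor Q) \land \lnot S \land \lnot Q \lor S \lor \lnot R   (double negation)
≡ (S \lor Q \lor S \lor \lnot R) \land (\lnot Q \lor Q \lor S \lor \lnot R) \land (\lnot S \lor S \lor \lnot R) \land (\lnot Q \lor S \lor \lnot R)   (distribute \lor over \land)
≡ (S \lor Q \lor \lnot R) \land (\lnot Q \lor S \lor \lnot R)   (simplify)

(S \lor Q \lor \lnot R) \land (\lnot Q \lor S \lor \lnot R)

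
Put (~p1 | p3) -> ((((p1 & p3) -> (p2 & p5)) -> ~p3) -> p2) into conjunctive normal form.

(~p1 | p3) -> ((((p1 & p3) -> (p2 & p5)) -> ~p3) -> p2)
⇔ ~(~p1 | p3) | ((((p1 & p3) -> (p2 & p5)) -> ~p3) -> p2)   (eliminate ->)
⇔ ~(~p1 | p3) | ~(((p1 & p3) -> (p2 & p5)) -> ~p3) | p2   (eliminate ->)
⇔ ~(~p1 | p3) | ~(~((p1 & p3) -> (p2 & p5)) | ~p3) | p2   (eliminate ->)
⇔ ~(~p1 | p3) | ~(~(~(p1 & p3) | (p2 & p5)) | ~p3) | p2   (eliminate ->)
⇔ (~~p1 & ~p3) | ~(~(~(p1 & p3) | (p2 & p5)) | ~p3) | p2   (De Morgan)
⇔ (p1 & ~p3) | ~(~(~(p1 & p3) | (p2 & p5)) | ~p3) | p2   (double negation)
⇔ (p1 & ~p3) | (~~(~(p1 & p3) | (p2 & p5)) & ~~p3) | p2   (De Morgan)
⇔ (p1 & ~p3) | ((~(p1 & p3) | (p2 & p5)) & ~~p3) | p2   (double negation)
⇔ (p1 & ~p3) | ((~p1 | ~p3 | (p2 & p5)) & ~~p3) | p2   (De Morgan)
⇔ (p1 & ~p3) | ((~p1 | ~p3 | (p2 & p5)) & p3) | p2   (double negation)
⇔ (p1 | ~p1 | ~p3 | p2 | p2) & (p1 | ~p1 | ~p3 | p5 | p2) & (p1 | p3 | p2) & (~p3 | ~p1 | ~p3 | p2 | p2) & (~p3 | ~p1 | ~p3 | p5 | p2) & (~p3 | p3 | p2)   (distribute | over &)
⇔ (p1 | p3 | p2) & (~p3 | ~p1 | p2)   (simplify)

(p1 | p3 | p2) & (~p3 | ~p1 | p2)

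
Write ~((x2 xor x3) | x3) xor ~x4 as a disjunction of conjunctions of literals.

~((x2 xor x3) | x3) xor ~x4
≡ (~((x2 xor x3) | x3) & ~~x4) | (~~((x2 xor x3) | x3) & ~x4)   — expand xor
≡ (~((x2 & ~x3) | (~x2 & x3) | x3) & ~~x4) | (~~((x2 xor x3) | x3) & ~x4)   — expand xor
≡ (~((x2 & ~x3) | (~x2 & x3) | x3) & ~~x4) | (~~((x2 & ~x3) | (~x2 & x3) | x3) & ~x4)   — expand xor
≡ (~(x2 & ~x3) & ~(~x2 & x3) & ~x3 & ~~x4) | (~~((x2 & ~x3) | (~x2 & x3) | x3) & ~x4)   — De Morgan
≡ ((~x2 | ~~x3) & ~(~x2 & x3) & ~x3 & ~~x4) | (~~((x2 & ~x3) | (~x2 & x3) | x3) & ~x4)   — De Morgan
≡ ((~x2 | x3) & ~(~x2 & x3) & ~x3 & ~~x4) | (~~((x2 & ~x3) | (~x2 & x3) | x3) & ~x4)   — double negation
≡ ((~x2 | x3) & (~~x2 | ~x3) & ~x3 & ~~x4) | (~~((x2 & ~x3) | (~x2 & x3) | x3) & ~x4)   — De Morgan
≡ ((~x2 | x3) & (x2 | ~x3) & ~x3 & ~~x4) | (~~((x2 & ~x3) | (~x2 & x3) | x3) & ~x4)   — double negation
≡ ((~x2 | x3) & (x2 | ~x3) & ~x3 & x4) | (~~((x2 & ~x3) | (~x2 & x3) | x3) & ~x4)   — double negation
≡ ((~x2 | x3) & (x2 | ~x3) & ~x3 & x4) | (((x2 & ~x3) | (~x2 & x3) | x3) & ~x4)   — double negation
≡ (~x2 & x2 & ~x3 & x4) | (~x2 & ~x3 & ~x3 & x4) | (x3 & x2 & ~x3 & x4) | (x3 & ~x3 & ~x3 & x4) | (x2 & ~x3 & ~x4) | (~x2 & x3 & ~x4) | (x3 & ~x4)   — distribute & over |
≡ (~x2 & ~x3 & x4) | (x2 & ~x3 & ~x4) | (x3 & ~x4)   — simplify

(~x2 & ~x3 & x4) | (x2 & ~x3 & ~x4) | (x3 & ~x4)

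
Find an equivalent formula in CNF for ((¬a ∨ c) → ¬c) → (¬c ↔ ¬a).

((¬a ∨ c) → ¬c) → (¬c ↔ ¬a)
≡ ¬((¬a ∨ c) → ¬c) ∨ (¬c ↔ ¬a)   [eliminate →]
≡ ¬(¬(¬a ∨ c) ∨ ¬c) ∨ (¬c ↔ ¬a)   [eliminate →]
≡ ¬(¬(¬a ∨ c) ∨ ¬c) ∨ ((¬c → ¬a) ∧ (¬a → ¬c))   [eliminate ↔]
≡ ¬(¬(¬a ∨ c) ∨ ¬c) ∨ ((¬¬c ∨ ¬a) ∧ (¬a → ¬c))   [eliminate →]
≡ ¬(¬(¬a ∨ c) ∨ ¬c) ∨ ((¬¬c ∨ ¬a) ∧ (¬¬a ∨ ¬c))   [eliminate →]
≡ (¬¬(¬a ∨ c) ∧ ¬¬c) ∨ ((¬¬c ∨ ¬a) ∧ (¬¬a ∨ ¬c))   [De Morgan]
≡ ((¬a ∨ c) ∧ ¬¬c) ∨ ((¬¬c ∨ ¬a) ∧ (¬¬a ∨ ¬c))   [double negation]
≡ ((¬a ∨ c) ∧ c) ∨ ((¬¬c ∨ ¬a) ∧ (¬¬a ∨ ¬c))   [double negation]
≡ ((¬a ∨ c) ∧ c) ∨ ((c ∨ ¬a) ∧ (¬¬a ∨ ¬c))   [double negation]
≡ ((¬a ∨ c) ∧ c) ∨ ((c ∨ ¬a) ∧ (a ∨ ¬c))   [double negation]
≡ (¬a ∨ c ∨ c ∨ ¬a) ∧ (¬a ∨ c ∨ a ∨ ¬c) ∧ (c ∨ c ∨ ¬a) ∧ (c ∨ a ∨ ¬c)   [distribute ∨ over ∧]
≡ ¬a ∨ c   [simplify]

¬a ∨ c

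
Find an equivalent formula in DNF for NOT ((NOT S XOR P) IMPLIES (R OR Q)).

NOT ((NOT S XOR P) IMPLIES (R OR Q))
⇔ NOT (NOT (NOT S XOR P) OR R OR Q)   — eliminate IMPLIES
⇔ NOT (NOT ((NOT S AND NOT P) OR (NOT NOT S AND P)) OR R OR Q)   — expand XOR
⇔ NOT NOT ((NOT S AND NOT P) OR (NOT NOT S AND P)) AND NOT R AND NOT Q   — De Morgan
⇔ ((NOT S AND NOT P) OR (NOT NOT S AND P)) AND NOT R AND NOT Q   — double negation
⇔ ((NOT S AND NOT P) OR (S AND P)) AND NOT R AND NOT Q   — double negation
⇔ (NOT S AND NOT P AND NOT R AND NOT Q) OR (S AND P AND NOT R AND NOT Q)   — distribute AND over OR

(NOT S AND NOT P AND NOT R AND NOT Q) OR (S AND P AND NOT R AND NOT Q)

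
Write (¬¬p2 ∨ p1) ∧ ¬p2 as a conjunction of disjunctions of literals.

(¬¬p2 ∨ p1) ∧ ¬p2
≡ (p2 ∨ p1) ∧ ¬p2   [double negation]

(p2 ∨ p1) ∧ ¬p2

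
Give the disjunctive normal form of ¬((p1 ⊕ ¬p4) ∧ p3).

¬((p1 ⊕ ¬p4) ∧ p3)
= ¬(((p1 ∧ ¬¬p4) ∨ (¬p1 ∧ ¬p4)) ∧ p3)   [expand ⊕]
= ¬((p1 ∧ ¬¬p4) ∨ (¬p1 ∧ ¬p4)) ∨ ¬p3   [De Morgan]
= (¬(p1 ∧ ¬¬p4) ∧ ¬(¬p1 ∧ ¬p4)) ∨ ¬p3   [De Morgan]
= ((¬p1 ∨ ¬¬¬p4) ∧ ¬(¬p1 ∧ ¬p4)) ∨ ¬p3   [De Morgan]
= ((¬p1 ∨ ¬p4) ∧ ¬(¬p1 ∧ ¬p4)) ∨ ¬p3   [double negation]
= ((¬p1 ∨ ¬p4) ∧ (¬¬p1 ∨ ¬¬p4)) ∨ ¬p3   [De Morgan]
= ((¬p1 ∨ ¬p4) ∧ (p1 ∨ ¬¬p4)) ∨ ¬p3   [double negation]
= ((¬p1 ∨ ¬p4) ∧ (p1 ∨ p4)) ∨ ¬p3   [double negation]
= (¬p1 ∧ p1) ∨ (¬p1 ∧ p4) ∨ (¬p4 ∧ p1) ∨ (¬p4 ∧ p4) ∨ ¬p3   [distribute ∧ over ∨]
= (¬p1 ∧ p4) ∨ (¬p4 ∧ p1) ∨ ¬p3   [simplify]

(¬p1 ∧ p4) ∨ (¬p4 ∧ p1) ∨ ¬p3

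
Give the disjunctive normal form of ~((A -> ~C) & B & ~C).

~((A -> ~C) & B & ~C)
≡ ~((~A | ~C) & B & ~C)   — eliminate ->
≡ ~(~A | ~C) | ~B | ~~C   — De Morgan
≡ (~~A & ~~C) | ~B | ~~C   — De Morgan
≡ (A & ~~C) | ~B | ~~C   — double negation
≡ (A & C) | ~B | ~~C   — double negation
≡ (A & C) | ~B | C   — double negation
≡ ~B | C   — simplify

~B | C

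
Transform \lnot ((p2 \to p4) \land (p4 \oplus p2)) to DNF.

\lnot ((p2 \to p4) \land (p4 \oplus p2))
= \lnot ((\lnot p2 \lor p4) \land (p4 \oplus p2))   — eliminate \to
= \lnot ((\lnot p2 \lor p4) \land ((p4 \land \lnot p2) \lor (\lnot p4 \land p2)))   — expand \oplus
= \lnot (\lnot p2 \lor p4) \lor \lnot ((p4 \land \lnot p2) \lor (\lnot p4 \land p2))   — De Morgan
= (\lnot \lnot p2 \land \lnot p4) \lor \lnot ((p4 \land \lnot p2) \lor (\lnot p4 \land p2))   — De Morgan
= (p2 \land \lnot p4) \lor \lnot ((p4 \land \lnot p2) \lor (\lnot p4 \land p2))   — double negation
= (p2 \land \lnot p4) \lor (\lnot (p4 \land \lnot p2) \land \lnot (\lnot p4 \land p2))   — De Morgan
= (p2 \land \lnot p4) \lor ((\lnot p4 \lor \lnot \lnot p2) \land \lnot (\lnot p4 \land p2))   — De Morgan
= (p2 \land \lnot p4) \lor ((\lnot p4 \lor p2) \land \lnot (\lnot p4 \land p2))   — double negation
= (p2 \land \lnot p4) \lor ((\lnot p4 \lor p2) \land (\lnot \lnot p4 \lor \lnot p2))   — De Morgan
= (p2 \land \lnot p4) \lor ((\lnot p4 \lor p2) \land (p4 \lor \lnot p2))   — double negation
= (p2 \land \lnot p4) \lor (\lnot p4 \land p4) \lor (\lnot p4 \land \lnot p2) \lor (p2 \land p4) \lor (p2 \land \lnot p2)   — distribute \land over \lor
= (p2 \land \lnot p4) \lor (\lnot p4 \land \lnot p2) \lor (p2 \land p4)   — simplify

(p2 \land \lnot p4) \lor (\lnot p4 \land \lnot p2) \lor (p2 \land p4)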